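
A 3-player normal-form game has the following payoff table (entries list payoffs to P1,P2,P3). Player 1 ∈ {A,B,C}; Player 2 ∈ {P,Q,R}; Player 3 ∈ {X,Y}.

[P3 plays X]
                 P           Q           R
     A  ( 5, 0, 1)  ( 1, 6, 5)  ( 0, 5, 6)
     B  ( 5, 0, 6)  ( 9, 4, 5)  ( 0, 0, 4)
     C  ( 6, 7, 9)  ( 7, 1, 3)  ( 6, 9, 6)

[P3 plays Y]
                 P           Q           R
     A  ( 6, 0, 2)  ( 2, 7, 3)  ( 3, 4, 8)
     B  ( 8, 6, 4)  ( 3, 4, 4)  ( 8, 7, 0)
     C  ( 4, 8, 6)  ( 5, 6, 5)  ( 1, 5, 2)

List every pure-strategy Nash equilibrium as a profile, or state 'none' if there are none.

(A,P,X): not NE [P1→C gives 6>5; P2→Q gives 6>0; P3→Y gives 2>1]
(A,P,Y): not NE [P1→B gives 8>6; P2→Q gives 7>0]
(A,Q,X): not NE [P1→B gives 9>1]
(A,Q,Y): not NE [P1→C gives 5>2; P3→X gives 5>3]
(A,R,X): not NE [P1→C gives 6>0; P2→Q gives 6>5; P3→Y gives 8>6]
(A,R,Y): not NE [P1→B gives 8>3; P2→Q gives 7>4]
(B,P,X): not NE [P1→C gives 6>5; P2→Q gives 4>0]
(B,P,Y): not NE [P2→R gives 7>6; P3→X gives 6>4]
(B,Q,X): NE
(B,Q,Y): not NE [P1→C gives 5>3; P2→R gives 7>4; P3→X gives 5>4]
(B,R,X): not NE [P1→C gives 6>0; P2→Q gives 4>0]
(B,R,Y): not NE [P3→X gives 4>0]
(C,P,X): not NE [P2→R gives 9>7]
(C,P,Y): not NE [P1→B gives 8>4; P3→X gives 9>6]
(C,Q,X): not NE [P1→B gives 9>7; P2→R gives 9>1; P3→Y gives 5>3]
(C,Q,Y): not NE [P2→P gives 8>6]
(C,R,X): NE
(C,R,Y): not NE [P1→B gives 8>1; P2→P gives 8>5; P3→X gives 6>2]

PSNE = {(B,Q,X), (C,R,X)}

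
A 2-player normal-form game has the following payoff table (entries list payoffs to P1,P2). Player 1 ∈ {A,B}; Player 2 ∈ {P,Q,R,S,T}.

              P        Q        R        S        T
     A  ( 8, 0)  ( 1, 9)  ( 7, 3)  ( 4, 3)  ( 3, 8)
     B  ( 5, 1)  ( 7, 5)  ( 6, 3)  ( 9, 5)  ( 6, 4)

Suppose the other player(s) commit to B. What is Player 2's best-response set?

BR_2 = {Q,S}

u_2(P vs B) = 1
u_2(Q vs B) = 5
u_2(R vs B) = 3
u_2(S vs B) = 5
u_2(T vs B) = 4
max payoff 5 at {Q,S}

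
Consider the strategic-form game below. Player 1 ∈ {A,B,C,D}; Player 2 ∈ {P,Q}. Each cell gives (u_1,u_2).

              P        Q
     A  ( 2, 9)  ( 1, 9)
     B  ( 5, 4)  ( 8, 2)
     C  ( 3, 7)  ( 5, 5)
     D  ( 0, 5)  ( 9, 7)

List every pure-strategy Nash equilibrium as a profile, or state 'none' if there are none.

(A,P): not NE [P1→B gives 5>2]
(A,Q): not NE [P1→D gives 9>1]
(B,P): NE
(B,Q): not NE [P1→D gives 9>8; P2→P gives 4>2]
(C,P): not NE [P1→B gives 5>3]
(C,Q): not NE [P1→D gives 9>5; P2→P gives 7>5]
(D,P): not NE [P1→B gives 5>0; P2→Q gives 7>5]
(D,Q): NE

Nash profiles: (B,P), (D,Q)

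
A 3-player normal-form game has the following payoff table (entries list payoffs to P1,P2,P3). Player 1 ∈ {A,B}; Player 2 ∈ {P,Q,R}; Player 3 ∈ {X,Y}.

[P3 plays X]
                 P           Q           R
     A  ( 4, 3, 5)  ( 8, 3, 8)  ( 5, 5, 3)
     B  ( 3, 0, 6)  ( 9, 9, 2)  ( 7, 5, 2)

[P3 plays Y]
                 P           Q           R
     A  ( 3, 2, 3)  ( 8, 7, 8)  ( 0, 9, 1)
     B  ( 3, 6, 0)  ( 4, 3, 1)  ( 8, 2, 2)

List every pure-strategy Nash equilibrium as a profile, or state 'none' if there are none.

NE set: (B,Q,X)

(A,P,X): not NE [P2→R gives 5>3]
(A,P,Y): not NE [P2→R gives 9>2; P3→X gives 5>3]
(A,Q,X): not NE [P1→B gives 9>8; P2→R gives 5>3]
(A,Q,Y): not NE [P2→R gives 9>7]
(A,R,X): not NE [P1→B gives 7>5]
(A,R,Y): not NE [P1→B gives 8>0; P3→X gives 3>1]
(B,P,X): not NE [P1→A gives 4>3; P2→Q gives 9>0]
(B,P,Y): not NE [P3→X gives 6>0]
(B,Q,X): NE
(B,Q,Y): not NE [P1→A gives 8>4; P2→P gives 6>3; P3→X gives 2>1]
(B,R,X): not NE [P2→Q gives 9>5]
(B,R,Y): not NE [P2→P gives 6>2]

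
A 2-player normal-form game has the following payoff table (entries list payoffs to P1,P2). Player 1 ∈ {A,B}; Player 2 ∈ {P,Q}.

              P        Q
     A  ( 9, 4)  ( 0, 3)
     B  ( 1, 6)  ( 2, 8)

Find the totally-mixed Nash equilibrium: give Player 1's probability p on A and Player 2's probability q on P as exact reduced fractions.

p=2/3, q=1/5

P1 indiff ⇒ q·9+(1-q)·0 = q·1+(1-q)·2 ⇒ q(8) = (1-q)(2) ⇒ q = 1/5
P2 indiff ⇒ p·4+(1-p)·6 = p·3+(1-p)·8 ⇒ p(1) = (1-p)(2) ⇒ p = 2/3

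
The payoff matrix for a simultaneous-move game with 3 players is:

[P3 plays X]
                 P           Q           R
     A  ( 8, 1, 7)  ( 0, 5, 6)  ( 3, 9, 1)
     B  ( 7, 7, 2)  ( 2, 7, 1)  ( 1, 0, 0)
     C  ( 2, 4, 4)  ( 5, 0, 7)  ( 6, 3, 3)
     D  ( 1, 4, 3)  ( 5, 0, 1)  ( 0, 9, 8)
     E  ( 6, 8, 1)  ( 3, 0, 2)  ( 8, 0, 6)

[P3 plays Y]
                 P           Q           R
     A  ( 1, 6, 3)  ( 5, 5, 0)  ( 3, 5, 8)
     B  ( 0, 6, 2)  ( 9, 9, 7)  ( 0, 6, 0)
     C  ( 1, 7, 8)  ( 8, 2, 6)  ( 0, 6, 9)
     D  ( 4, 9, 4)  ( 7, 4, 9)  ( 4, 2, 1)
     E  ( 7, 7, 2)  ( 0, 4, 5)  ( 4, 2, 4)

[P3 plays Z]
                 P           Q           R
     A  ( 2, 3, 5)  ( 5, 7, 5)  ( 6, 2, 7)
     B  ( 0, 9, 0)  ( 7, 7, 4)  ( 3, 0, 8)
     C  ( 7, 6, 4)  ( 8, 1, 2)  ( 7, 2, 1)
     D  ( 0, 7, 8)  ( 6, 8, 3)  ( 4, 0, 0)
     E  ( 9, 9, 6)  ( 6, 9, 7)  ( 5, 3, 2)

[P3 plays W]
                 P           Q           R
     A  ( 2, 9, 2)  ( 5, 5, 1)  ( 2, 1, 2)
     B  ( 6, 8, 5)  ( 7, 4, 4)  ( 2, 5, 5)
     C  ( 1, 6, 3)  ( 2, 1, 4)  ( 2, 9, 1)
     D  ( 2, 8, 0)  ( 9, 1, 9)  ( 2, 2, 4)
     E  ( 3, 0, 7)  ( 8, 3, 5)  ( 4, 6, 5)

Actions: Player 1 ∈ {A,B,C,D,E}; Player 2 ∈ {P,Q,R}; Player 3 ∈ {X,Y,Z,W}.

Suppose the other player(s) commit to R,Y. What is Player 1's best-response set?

u_1(A vs R,Y) = 3
u_1(B vs R,Y) = 0
u_1(C vs R,Y) = 0
u_1(D vs R,Y) = 4
u_1(E vs R,Y) = 4
max payoff 4 at {D,E}

argmax u_1 = {D,E}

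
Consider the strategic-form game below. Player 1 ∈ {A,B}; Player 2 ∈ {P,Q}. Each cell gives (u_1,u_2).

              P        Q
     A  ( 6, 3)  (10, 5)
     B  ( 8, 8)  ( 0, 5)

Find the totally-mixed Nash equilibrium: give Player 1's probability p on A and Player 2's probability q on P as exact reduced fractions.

P1 indiff ⇒ q·6+(1-q)·10 = q·8+(1-q)·0 ⇒ q(-2) = (1-q)(-10) ⇒ q = 5/6
P2 indiff ⇒ p·3+(1-p)·8 = p·5+(1-p)·5 ⇒ p(-2) = (1-p)(-3) ⇒ p = 3/5

p=3/5, q=5/6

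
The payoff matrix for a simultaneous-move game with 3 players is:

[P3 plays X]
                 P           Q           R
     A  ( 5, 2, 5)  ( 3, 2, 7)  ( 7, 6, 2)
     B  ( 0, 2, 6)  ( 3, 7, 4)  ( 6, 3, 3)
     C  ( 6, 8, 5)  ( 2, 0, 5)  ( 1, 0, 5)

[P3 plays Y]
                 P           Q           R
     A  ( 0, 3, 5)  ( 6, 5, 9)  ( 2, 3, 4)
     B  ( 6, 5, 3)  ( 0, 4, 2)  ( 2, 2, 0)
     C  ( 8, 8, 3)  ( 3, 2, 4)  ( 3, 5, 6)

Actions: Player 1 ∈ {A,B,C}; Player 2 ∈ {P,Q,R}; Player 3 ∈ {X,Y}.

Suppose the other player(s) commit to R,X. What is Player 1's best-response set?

u_1(A vs R,X) = 7
u_1(B vs R,X) = 6
u_1(C vs R,X) = 1
max payoff 7 at {A}

argmax u_1 = {A}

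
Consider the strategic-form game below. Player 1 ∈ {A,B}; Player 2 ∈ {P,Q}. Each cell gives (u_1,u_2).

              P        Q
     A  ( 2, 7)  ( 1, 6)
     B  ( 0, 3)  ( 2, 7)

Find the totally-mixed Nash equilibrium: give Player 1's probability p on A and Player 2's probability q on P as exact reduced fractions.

P1 indiff ⇒ q·2+(1-q)·1 = q·0+(1-q)·2 ⇒ q(2) = (1-q)(1) ⇒ q = 1/3
P2 indiff ⇒ p·7+(1-p)·3 = p·6+(1-p)·7 ⇒ p(1) = (1-p)(4) ⇒ p = 4/5

p=4/5, q=1/3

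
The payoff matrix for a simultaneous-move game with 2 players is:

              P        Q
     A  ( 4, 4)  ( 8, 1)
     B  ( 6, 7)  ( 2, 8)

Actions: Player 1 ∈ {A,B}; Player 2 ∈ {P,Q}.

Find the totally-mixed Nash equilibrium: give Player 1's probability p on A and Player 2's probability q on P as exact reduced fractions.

P1 indiff ⇒ q·4+(1-q)·8 = q·6+(1-q)·2 ⇒ q(-2) = (1-q)(-6) ⇒ q = 3/4
P2 indiff ⇒ p·4+(1-p)·7 = p·1+(1-p)·8 ⇒ p(3) = (1-p)(1) ⇒ p = 1/4

(p,q) = (1/4, 3/4)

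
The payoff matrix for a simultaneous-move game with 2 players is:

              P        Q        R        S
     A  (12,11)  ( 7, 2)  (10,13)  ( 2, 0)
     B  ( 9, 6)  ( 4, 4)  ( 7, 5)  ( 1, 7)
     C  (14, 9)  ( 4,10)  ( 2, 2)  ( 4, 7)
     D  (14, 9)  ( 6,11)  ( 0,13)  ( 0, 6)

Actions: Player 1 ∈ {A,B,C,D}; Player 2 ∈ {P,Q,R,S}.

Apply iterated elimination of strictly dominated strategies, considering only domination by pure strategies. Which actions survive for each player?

P1 drop B (A beats it: P:12>9 Q:7>4 R:10>7 S:2>1)
P2 drop S (P beats it: A:11>0 C:9>7 D:9>6)
P1→{A,C,D} P2→{P,Q,R}

Survivors P1:{A,C,D} P2:{P,Q,R}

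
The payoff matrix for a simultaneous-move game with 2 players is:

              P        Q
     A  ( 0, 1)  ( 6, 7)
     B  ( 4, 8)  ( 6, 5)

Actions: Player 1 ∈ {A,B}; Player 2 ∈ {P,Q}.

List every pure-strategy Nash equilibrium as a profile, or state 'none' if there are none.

PSNE = {(A,Q), (B,P)}

(A,P): not NE [P1→B gives 4>0; P2→Q gives 7>1]
(A,Q): NE
(B,P): NE
(B,Q): not NE [P2→P gives 8>5]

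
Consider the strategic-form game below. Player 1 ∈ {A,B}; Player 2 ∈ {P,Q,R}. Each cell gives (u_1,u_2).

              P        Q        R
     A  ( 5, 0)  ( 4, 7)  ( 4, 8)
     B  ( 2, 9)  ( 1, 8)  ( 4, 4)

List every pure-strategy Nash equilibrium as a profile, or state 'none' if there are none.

(A,P): not NE [P2→R gives 8>0]
(A,Q): not NE [P2→R gives 8>7]
(A,R): NE
(B,P): not NE [P1→A gives 5>2]
(B,Q): not NE [P1→A gives 4>1; P2→P gives 9>8]
(B,R): not NE [P2→P gives 9>4]

Nash profiles: (A,R)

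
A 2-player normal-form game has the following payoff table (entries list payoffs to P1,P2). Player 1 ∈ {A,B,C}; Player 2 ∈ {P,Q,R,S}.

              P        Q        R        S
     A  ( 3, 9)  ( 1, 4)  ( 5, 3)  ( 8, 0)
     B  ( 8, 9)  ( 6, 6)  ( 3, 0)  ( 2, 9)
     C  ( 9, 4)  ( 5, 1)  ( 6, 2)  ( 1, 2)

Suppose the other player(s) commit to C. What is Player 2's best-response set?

u_2(P vs C) = 4
u_2(Q vs C) = 1
u_2(R vs C) = 2
u_2(S vs C) = 2
max payoff 4 at {P}

argmax u_2 = {P}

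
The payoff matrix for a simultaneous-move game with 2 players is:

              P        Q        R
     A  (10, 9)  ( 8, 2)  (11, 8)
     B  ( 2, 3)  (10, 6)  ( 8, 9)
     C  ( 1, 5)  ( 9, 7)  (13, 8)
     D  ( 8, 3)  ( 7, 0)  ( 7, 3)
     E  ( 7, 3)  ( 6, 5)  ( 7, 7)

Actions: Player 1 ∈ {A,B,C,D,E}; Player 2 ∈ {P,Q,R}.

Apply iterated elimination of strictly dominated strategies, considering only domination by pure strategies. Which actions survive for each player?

Remaining: P1:{A,C} P2:{P,R}

P1 drop D (A beats it: P:10>8 Q:8>7 R:11>7)
P1 drop E (A beats it: P:10>7 Q:8>6 R:11>7)
P2 drop Q (R beats it: A:8>2 B:9>6 C:8>7)
P1 drop B (A beats it: P:10>2 R:11>8)
P1→{A,C} P2→{P,R}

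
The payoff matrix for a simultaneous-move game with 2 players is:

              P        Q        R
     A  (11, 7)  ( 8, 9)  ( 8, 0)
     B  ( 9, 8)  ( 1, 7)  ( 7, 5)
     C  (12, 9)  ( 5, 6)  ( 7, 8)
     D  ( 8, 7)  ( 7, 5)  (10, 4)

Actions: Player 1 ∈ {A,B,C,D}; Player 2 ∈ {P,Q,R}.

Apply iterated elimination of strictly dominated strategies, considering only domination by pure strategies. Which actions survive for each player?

Survivors P1:{A,C} P2:{P,Q}

P1 drop B (A beats it: P:11>9 Q:8>1 R:8>7)
P2 drop R (P beats it: A:7>0 C:9>8 D:7>4)
P1 drop D (A beats it: P:11>8 Q:8>7)
P1→{A,C} P2→{P,Q}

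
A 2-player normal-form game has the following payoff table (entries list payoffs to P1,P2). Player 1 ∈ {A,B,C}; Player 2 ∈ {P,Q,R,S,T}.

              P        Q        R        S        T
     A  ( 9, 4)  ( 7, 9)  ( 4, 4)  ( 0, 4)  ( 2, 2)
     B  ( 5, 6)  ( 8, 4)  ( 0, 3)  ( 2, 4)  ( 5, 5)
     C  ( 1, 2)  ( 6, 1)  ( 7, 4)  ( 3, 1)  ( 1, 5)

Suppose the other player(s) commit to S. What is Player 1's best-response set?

u_1(A vs S) = 0
u_1(B vs S) = 2
u_1(C vs S) = 3
max payoff 3 at {C}

argmax u_1 = {C}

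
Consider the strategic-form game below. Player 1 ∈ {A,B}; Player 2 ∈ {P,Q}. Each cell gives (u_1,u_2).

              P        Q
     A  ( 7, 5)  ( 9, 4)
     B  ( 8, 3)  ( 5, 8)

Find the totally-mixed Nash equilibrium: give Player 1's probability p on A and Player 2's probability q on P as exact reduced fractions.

P1 indiff ⇒ q·7+(1-q)·9 = q·8+(1-q)·5 ⇒ q(-1) = (1-q)(-4) ⇒ q = 4/5
P2 indiff ⇒ p·5+(1-p)·3 = p·4+(1-p)·8 ⇒ p(1) = (1-p)(5) ⇒ p = 5/6

P1 mixes 5/6 on A; P2 mixes 4/5 on P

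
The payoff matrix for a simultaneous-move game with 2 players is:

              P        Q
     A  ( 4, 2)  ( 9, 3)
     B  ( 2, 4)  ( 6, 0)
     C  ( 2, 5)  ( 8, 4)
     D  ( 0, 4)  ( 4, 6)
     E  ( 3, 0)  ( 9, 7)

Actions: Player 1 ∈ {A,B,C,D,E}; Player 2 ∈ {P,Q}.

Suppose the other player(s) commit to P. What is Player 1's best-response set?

u_1(A vs P) = 4
u_1(B vs P) = 2
u_1(C vs P) = 2
u_1(D vs P) = 0
u_1(E vs P) = 3
max payoff 4 at {A}

BR_1 = {A}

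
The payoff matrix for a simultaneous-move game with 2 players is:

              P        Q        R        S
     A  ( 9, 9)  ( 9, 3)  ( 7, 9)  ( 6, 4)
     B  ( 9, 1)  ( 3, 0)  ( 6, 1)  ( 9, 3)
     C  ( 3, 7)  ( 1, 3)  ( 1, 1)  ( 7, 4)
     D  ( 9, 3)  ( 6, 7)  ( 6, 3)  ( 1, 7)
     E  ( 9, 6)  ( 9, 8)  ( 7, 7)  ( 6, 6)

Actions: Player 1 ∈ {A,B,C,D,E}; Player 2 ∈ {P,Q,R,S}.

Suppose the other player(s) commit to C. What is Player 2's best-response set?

argmax u_2 = {P}

u_2(P vs C) = 7
u_2(Q vs C) = 3
u_2(R vs C) = 1
u_2(S vs C) = 4
max payoff 7 at {P}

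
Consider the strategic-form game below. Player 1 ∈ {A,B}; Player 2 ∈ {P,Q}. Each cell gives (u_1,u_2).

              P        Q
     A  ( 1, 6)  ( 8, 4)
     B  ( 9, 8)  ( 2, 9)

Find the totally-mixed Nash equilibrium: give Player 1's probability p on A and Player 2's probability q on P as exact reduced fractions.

p=1/3, q=3/7

P1 indiff ⇒ q·1+(1-q)·8 = q·9+(1-q)·2 ⇒ q(-8) = (1-q)(-6) ⇒ q = 3/7
P2 indiff ⇒ p·6+(1-p)·8 = p·4+(1-p)·9 ⇒ p(2) = (1-p)(1) ⇒ p = 1/3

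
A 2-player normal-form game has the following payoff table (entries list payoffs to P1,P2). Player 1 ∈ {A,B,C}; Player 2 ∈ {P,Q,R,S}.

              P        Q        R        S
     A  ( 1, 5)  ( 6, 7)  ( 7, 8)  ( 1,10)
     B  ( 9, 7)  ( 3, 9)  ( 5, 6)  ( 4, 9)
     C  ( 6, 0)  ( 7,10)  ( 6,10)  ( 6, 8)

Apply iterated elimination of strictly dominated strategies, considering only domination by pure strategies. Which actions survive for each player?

P2 drop P (Q beats it: A:7>5 B:9>7 C:10>0)
P1 drop B (C beats it: Q:7>3 R:6>5 S:6>4)
P1→{A,C} P2→{Q,R,S}

IESDS → P1:{A,C} P2:{Q,R,S}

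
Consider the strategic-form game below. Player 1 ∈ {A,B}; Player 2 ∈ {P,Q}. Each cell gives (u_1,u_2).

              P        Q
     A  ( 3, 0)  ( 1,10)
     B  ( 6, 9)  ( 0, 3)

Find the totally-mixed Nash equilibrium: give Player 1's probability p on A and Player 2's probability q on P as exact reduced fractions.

P1 mixes 3/8 on A; P2 mixes 1/4 on P

P1 indiff ⇒ q·3+(1-q)·1 = q·6+(1-q)·0 ⇒ q(-3) = (1-q)(-1) ⇒ q = 1/4
P2 indiff ⇒ p·0+(1-p)·9 = p·10+(1-p)·3 ⇒ p(-10) = (1-p)(-6) ⇒ p = 3/8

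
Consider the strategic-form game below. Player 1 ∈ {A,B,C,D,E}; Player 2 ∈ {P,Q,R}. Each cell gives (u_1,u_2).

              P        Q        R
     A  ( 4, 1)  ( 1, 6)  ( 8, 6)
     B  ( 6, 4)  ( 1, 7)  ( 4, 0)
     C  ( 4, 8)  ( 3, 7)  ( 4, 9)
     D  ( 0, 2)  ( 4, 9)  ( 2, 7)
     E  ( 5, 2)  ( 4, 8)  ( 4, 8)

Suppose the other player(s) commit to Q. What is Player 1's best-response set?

P1 best: {D,E}

u_1(A vs Q) = 1
u_1(B vs Q) = 1
u_1(C vs Q) = 3
u_1(D vs Q) = 4
u_1(E vs Q) = 4
max payoff 4 at {D,E}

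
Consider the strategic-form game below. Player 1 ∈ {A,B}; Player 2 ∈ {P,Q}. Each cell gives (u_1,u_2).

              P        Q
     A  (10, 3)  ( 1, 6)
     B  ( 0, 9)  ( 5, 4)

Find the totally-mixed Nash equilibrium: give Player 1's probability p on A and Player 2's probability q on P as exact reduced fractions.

P1 indiff ⇒ q·10+(1-q)·1 = q·0+(1-q)·5 ⇒ q(10) = (1-q)(4) ⇒ q = 2/7
P2 indiff ⇒ p·3+(1-p)·9 = p·6+(1-p)·4 ⇒ p(-3) = (1-p)(-5) ⇒ p = 5/8

p=5/8, q=2/7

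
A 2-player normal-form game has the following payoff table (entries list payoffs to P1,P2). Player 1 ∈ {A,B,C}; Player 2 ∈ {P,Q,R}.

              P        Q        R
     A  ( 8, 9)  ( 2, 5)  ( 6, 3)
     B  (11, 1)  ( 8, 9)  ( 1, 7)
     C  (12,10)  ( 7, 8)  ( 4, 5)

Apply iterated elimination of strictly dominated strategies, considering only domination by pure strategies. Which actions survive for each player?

IESDS → P1:{B,C} P2:{P,Q}

P2 drop R (Q beats it: A:5>3 B:9>7 C:8>5)
P1 drop A (B beats it: P:11>8 Q:8>2)
P1→{B,C} P2→{P,Q}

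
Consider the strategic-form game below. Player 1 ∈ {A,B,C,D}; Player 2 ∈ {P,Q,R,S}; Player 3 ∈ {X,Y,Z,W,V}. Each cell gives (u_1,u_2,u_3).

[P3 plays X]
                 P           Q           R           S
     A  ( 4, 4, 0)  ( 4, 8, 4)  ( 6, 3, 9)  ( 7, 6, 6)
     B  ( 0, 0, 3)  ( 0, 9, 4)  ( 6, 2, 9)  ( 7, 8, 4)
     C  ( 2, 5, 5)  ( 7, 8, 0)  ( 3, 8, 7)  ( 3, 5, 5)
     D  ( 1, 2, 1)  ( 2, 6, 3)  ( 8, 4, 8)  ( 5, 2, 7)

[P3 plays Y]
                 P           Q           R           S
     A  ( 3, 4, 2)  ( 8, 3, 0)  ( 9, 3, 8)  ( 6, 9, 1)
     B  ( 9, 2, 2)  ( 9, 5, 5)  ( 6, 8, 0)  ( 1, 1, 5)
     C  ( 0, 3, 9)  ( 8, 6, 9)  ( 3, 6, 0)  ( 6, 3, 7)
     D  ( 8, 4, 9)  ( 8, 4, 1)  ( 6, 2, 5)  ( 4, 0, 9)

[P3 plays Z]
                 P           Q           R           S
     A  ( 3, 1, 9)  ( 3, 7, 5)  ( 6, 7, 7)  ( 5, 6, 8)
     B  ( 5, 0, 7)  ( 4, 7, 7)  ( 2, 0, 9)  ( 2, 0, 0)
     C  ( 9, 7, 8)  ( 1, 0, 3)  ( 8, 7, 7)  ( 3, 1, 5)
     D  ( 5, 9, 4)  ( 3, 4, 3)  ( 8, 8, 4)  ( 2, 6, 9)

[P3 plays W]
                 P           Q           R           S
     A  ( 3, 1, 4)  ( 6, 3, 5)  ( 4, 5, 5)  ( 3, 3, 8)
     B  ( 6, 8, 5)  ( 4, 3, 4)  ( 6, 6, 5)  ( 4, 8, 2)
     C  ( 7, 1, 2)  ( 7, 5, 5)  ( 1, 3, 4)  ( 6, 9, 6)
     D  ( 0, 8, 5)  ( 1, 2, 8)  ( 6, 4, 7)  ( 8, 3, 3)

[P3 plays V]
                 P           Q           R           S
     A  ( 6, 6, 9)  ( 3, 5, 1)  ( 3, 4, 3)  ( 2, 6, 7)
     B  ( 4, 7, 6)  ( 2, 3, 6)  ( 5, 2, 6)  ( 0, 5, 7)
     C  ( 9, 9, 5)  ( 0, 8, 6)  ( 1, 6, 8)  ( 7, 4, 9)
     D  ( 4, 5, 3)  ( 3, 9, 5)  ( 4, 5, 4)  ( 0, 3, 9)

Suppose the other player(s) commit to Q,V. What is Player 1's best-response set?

P1 best: {A,D}

u_1(A vs Q,V) = 3
u_1(B vs Q,V) = 2
u_1(C vs Q,V) = 0
u_1(D vs Q,V) = 3
max payoff 3 at {A,D}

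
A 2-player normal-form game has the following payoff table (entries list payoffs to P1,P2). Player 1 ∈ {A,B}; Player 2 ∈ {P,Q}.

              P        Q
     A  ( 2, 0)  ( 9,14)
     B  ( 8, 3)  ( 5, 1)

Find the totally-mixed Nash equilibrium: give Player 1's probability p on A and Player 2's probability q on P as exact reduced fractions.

p=1/8, q=2/5

P1 indiff ⇒ q·2+(1-q)·9 = q·8+(1-q)·5 ⇒ q(-6) = (1-q)(-4) ⇒ q = 2/5
P2 indiff ⇒ p·0+(1-p)·3 = p·14+(1-p)·1 ⇒ p(-14) = (1-p)(-2) ⇒ p = 1/8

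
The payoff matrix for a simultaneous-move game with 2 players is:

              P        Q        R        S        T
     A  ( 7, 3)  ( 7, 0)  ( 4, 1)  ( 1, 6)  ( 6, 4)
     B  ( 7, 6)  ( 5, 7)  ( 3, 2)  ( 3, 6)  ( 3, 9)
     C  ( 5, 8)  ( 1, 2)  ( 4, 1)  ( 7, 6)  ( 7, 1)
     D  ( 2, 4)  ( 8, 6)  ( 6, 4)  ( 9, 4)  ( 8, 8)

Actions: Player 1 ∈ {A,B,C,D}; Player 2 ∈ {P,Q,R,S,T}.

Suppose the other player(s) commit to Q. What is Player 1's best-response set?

P1 best: {D}

u_1(A vs Q) = 7
u_1(B vs Q) = 5
u_1(C vs Q) = 1
u_1(D vs Q) = 8
max payoff 8 at {D}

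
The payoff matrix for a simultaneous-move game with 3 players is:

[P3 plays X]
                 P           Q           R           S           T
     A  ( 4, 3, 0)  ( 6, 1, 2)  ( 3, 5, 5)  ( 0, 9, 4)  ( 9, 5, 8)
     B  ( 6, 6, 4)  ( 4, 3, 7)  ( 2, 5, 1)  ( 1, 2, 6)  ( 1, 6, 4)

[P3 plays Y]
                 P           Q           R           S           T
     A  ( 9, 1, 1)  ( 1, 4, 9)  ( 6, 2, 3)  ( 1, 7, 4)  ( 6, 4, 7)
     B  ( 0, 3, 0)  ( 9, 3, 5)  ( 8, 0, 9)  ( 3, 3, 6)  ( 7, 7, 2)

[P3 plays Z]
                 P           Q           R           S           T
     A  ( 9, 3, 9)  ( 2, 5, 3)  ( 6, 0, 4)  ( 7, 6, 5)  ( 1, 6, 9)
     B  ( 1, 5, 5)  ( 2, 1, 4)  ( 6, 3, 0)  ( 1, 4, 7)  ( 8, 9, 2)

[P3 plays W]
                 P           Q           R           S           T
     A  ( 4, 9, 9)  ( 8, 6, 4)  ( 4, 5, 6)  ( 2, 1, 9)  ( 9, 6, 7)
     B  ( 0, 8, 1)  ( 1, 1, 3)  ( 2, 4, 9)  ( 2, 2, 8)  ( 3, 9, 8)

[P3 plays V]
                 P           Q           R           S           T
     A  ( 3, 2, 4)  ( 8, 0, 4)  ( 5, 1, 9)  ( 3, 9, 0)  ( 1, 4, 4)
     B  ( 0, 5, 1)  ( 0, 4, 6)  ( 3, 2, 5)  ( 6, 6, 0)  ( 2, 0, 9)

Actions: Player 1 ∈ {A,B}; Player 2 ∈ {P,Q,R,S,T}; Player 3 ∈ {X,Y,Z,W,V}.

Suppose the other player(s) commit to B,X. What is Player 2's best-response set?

u_2(P vs B,X) = 6
u_2(Q vs B,X) = 3
u_2(R vs B,X) = 5
u_2(S vs B,X) = 2
u_2(T vs B,X) = 6
max payoff 6 at {P,T}

BR_2 = {P,T}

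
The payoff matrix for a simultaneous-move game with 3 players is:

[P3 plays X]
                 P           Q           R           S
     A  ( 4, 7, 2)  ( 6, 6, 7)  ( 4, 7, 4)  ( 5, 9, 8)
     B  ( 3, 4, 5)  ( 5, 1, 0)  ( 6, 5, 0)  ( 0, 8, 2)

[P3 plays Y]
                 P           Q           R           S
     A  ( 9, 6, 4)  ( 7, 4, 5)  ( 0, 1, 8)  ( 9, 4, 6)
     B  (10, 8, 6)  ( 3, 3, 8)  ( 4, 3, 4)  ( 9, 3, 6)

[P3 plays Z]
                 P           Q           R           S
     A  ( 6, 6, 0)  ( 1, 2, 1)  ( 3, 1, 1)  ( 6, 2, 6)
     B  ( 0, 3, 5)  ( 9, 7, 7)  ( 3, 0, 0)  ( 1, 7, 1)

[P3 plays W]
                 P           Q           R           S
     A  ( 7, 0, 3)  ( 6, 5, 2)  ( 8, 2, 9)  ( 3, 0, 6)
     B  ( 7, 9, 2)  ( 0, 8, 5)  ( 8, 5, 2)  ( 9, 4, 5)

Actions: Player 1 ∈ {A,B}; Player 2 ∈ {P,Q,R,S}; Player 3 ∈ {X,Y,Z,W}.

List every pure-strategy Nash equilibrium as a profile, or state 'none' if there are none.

(A,P,X): not NE [P2→S gives 9>7; P3→Y gives 4>2]
(A,P,Y): not NE [P1→B gives 10>9]
(A,P,Z): not NE [P3→Y gives 4>0]
(A,P,W): not NE [P2→Q gives 5>0; P3→Y gives 4>3]
(A,Q,X): not NE [P2→S gives 9>6]
(A,Q,Y): not NE [P2→P gives 6>4; P3→X gives 7>5]
(A,Q,Z): not NE [P1→B gives 9>1; P2→P gives 6>2; P3→X gives 7>1]
(A,Q,W): not NE [P3→X gives 7>2]
(A,R,X): not NE [P1→B gives 6>4; P2→S gives 9>7; P3→W gives 9>4]
(A,R,Y): not NE [P1→B gives 4>0; P2→P gives 6>1; P3→W gives 9>8]
(A,R,Z): not NE [P2→P gives 6>1; P3→W gives 9>1]
(A,R,W): not NE [P2→Q gives 5>2]
(A,S,X): NE
(A,S,Y): not NE [P2→P gives 6>4; P3→X gives 8>6]
(A,S,Z): not NE [P2→P gives 6>2; P3→X gives 8>6]
(A,S,W): not NE [P1→B gives 9>3; P2→Q gives 5>0; P3→X gives 8>6]
(B,P,X): not NE [P1→A gives 4>3; P2→S gives 8>4; P3→Y gives 6>5]
(B,P,Y): NE
(B,P,Z): not NE [P1→A gives 6>0; P2→S gives 7>3; P3→Y gives 6>5]
(B,P,W): not NE [P3→Y gives 6>2]
(B,Q,X): not NE [P1→A gives 6>5; P2→S gives 8>1; P3→Y gives 8>0]
(B,Q,Y): not NE [P1→A gives 7>3; P2→P gives 8>3]
(B,Q,Z): not NE [P3→Y gives 8>7]
(B,Q,W): not NE [P1→A gives 6>0; P2→P gives 9>8; P3→Y gives 8>5]
(B,R,X): not NE [P2→S gives 8>5; P3→Y gives 4>0]
(B,R,Y): not NE [P2→P gives 8>3]
(B,R,Z): not NE [P2→S gives 7>0; P3→Y gives 4>0]
(B,R,W): not NE [P2→P gives 9>5; P3→Y gives 4>2]
(B,S,X): not NE [P1→A gives 5>0; P3→Y gives 6>2]
(B,S,Y): not NE [P2→P gives 8>3]
(B,S,Z): not NE [P1→A gives 6>1; P3→Y gives 6>1]
(B,S,W): not NE [P2→P gives 9>4; P3→Y gives 6>5]

NE set: (A,S,X), (B,P,Y)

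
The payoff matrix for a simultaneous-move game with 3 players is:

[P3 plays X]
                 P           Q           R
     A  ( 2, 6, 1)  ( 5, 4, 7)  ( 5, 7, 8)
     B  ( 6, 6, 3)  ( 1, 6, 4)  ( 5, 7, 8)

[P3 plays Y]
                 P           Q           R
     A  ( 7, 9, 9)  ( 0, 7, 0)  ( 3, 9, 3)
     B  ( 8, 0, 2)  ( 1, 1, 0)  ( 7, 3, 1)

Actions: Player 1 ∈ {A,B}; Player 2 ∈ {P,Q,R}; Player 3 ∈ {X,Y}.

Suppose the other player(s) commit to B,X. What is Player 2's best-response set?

u_2(P vs B,X) = 6
u_2(Q vs B,X) = 6
u_2(R vs B,X) = 7
max payoff 7 at {R}

P2 best: {R}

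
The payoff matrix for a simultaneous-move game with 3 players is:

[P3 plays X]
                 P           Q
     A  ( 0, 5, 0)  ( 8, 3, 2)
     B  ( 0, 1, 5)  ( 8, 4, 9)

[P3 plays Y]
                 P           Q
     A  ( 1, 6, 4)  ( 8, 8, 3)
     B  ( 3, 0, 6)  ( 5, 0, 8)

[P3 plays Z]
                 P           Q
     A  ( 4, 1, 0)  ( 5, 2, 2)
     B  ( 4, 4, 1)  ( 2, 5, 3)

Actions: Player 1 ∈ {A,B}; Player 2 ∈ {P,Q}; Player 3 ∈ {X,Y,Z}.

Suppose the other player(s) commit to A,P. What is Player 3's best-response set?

u_3(X vs A,P) = 0
u_3(Y vs A,P) = 4
u_3(Z vs A,P) = 0
max payoff 4 at {Y}

BR_3 = {Y}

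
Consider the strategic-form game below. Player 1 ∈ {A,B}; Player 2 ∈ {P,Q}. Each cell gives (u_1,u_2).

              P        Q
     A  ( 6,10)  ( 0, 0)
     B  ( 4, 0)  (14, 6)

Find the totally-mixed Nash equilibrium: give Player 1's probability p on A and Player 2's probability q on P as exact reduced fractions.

(p,q) = (3/8, 7/8)

P1 indiff ⇒ q·6+(1-q)·0 = q·4+(1-q)·14 ⇒ q(2) = (1-q)(14) ⇒ q = 7/8
P2 indiff ⇒ p·10+(1-p)·0 = p·0+(1-p)·6 ⇒ p(10) = (1-p)(6) ⇒ p = 3/8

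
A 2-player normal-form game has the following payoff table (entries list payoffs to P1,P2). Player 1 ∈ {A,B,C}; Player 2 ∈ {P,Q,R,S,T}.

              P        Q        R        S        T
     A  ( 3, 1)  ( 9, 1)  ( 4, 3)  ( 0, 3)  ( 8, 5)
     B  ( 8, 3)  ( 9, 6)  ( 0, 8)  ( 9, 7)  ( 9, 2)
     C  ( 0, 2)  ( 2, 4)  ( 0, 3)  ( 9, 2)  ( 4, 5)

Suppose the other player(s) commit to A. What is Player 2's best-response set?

argmax u_2 = {T}

u_2(P vs A) = 1
u_2(Q vs A) = 1
u_2(R vs A) = 3
u_2(S vs A) = 3
u_2(T vs A) = 5
max payoff 5 at {T}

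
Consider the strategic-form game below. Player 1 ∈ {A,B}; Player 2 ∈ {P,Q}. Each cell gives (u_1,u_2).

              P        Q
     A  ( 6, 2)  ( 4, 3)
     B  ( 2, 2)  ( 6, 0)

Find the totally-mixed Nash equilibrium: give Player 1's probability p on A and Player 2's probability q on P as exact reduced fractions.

(p,q) = (2/3, 1/3)

P1 indiff ⇒ q·6+(1-q)·4 = q·2+(1-q)·6 ⇒ q(4) = (1-q)(2) ⇒ q = 1/3
P2 indiff ⇒ p·2+(1-p)·2 = p·3+(1-p)·0 ⇒ p(-1) = (1-p)(-2) ⇒ p = 2/3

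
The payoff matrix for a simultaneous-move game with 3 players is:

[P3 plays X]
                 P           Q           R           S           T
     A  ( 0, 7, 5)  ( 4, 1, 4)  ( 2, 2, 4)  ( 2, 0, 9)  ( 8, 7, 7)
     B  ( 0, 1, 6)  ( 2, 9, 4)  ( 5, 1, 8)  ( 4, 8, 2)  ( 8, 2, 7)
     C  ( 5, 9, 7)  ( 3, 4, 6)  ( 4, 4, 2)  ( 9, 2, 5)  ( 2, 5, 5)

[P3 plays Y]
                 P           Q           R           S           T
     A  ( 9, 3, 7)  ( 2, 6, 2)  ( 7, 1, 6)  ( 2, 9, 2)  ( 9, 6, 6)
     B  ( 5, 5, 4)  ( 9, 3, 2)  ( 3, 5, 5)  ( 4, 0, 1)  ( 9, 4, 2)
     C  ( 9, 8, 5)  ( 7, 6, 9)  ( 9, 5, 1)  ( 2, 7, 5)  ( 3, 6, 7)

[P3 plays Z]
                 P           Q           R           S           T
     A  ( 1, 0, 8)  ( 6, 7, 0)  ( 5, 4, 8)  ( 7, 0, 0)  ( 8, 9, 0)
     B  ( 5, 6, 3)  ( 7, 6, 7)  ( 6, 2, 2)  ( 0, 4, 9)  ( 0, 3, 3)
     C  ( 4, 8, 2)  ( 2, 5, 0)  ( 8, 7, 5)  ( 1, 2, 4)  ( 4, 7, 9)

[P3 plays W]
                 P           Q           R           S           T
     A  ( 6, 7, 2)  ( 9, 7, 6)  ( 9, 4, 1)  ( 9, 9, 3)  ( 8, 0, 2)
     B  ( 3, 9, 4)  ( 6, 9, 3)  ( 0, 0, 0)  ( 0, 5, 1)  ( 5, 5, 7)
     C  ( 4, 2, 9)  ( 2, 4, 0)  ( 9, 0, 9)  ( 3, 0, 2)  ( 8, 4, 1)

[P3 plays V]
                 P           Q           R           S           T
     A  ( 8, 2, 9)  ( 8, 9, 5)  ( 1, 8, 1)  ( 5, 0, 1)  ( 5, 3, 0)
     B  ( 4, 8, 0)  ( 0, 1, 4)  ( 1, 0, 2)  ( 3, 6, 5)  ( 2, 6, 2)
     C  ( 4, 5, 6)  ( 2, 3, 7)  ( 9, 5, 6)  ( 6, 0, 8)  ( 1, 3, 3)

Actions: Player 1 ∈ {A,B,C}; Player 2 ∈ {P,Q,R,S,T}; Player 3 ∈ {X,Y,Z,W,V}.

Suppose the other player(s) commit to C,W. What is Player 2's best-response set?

u_2(P vs C,W) = 2
u_2(Q vs C,W) = 4
u_2(R vs C,W) = 0
u_2(S vs C,W) = 0
u_2(T vs C,W) = 4
max payoff 4 at {Q,T}

argmax u_2 = {Q,T}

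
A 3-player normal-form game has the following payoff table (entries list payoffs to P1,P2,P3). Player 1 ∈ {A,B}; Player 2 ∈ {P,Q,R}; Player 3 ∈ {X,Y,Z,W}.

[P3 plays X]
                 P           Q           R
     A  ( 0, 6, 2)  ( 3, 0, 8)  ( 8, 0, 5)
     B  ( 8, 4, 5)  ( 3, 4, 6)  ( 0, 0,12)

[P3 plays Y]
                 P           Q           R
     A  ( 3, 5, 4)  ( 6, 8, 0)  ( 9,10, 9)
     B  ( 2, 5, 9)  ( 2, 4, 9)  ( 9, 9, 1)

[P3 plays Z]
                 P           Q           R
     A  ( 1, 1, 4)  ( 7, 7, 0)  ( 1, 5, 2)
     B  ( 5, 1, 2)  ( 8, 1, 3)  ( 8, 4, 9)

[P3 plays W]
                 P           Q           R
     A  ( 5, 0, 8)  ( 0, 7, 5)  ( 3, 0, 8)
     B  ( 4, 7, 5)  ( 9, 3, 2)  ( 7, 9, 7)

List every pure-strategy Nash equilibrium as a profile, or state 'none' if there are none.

(A,P,X): not NE [P1→B gives 8>0; P3→W gives 8>2]
(A,P,Y): not NE [P2→R gives 10>5; P3→W gives 8>4]
(A,P,Z): not NE [P1→B gives 5>1; P2→Q gives 7>1; P3→W gives 8>4]
(A,P,W): not NE [P2→Q gives 7>0]
(A,Q,X): not NE [P2→P gives 6>0]
(A,Q,Y): not NE [P2→R gives 10>8; P3→X gives 8>0]
(A,Q,Z): not NE [P1→B gives 8>7; P3→X gives 8>0]
(A,Q,W): not NE [P1→B gives 9>0; P3→X gives 8>5]
(A,R,X): not NE [P2→P gives 6>0; P3→Y gives 9>5]
(A,R,Y): NE
(A,R,Z): not NE [P1→B gives 8>1; P2→Q gives 7>5; P3→Y gives 9>2]
(A,R,W): not NE [P1→B gives 7>3; P2→Q gives 7>0; P3→Y gives 9>8]
(B,P,X): not NE [P3→Y gives 9>5]
(B,P,Y): not NE [P1→A gives 3>2; P2→R gives 9>5]
(B,P,Z): not NE [P2→R gives 4>1; P3→Y gives 9>2]
(B,P,W): not NE [P1→A gives 5>4; P2→R gives 9>7; P3→Y gives 9>5]
(B,Q,X): not NE [P3→Y gives 9>6]
(B,Q,Y): not NE [P1→A gives 6>2; P2→R gives 9>4]
(B,Q,Z): not NE [P2→R gives 4>1; P3→Y gives 9>3]
(B,Q,W): not NE [P2→R gives 9>3; P3→Y gives 9>2]
(B,R,X): not NE [P1→A gives 8>0; P2→Q gives 4>0]
(B,R,Y): not NE [P3→X gives 12>1]
(B,R,Z): not NE [P3→X gives 12>9]
(B,R,W): not NE [P3→X gives 12>7]

NE set: (A,R,Y)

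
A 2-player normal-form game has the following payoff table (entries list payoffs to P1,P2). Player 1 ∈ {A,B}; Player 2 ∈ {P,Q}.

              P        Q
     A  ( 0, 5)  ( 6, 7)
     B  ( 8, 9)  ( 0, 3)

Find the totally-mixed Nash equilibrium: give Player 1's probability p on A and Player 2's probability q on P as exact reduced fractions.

P1 indiff ⇒ q·0+(1-q)·6 = q·8+(1-q)·0 ⇒ q(-8) = (1-q)(-6) ⇒ q = 3/7
P2 indiff ⇒ p·5+(1-p)·9 = p·7+(1-p)·3 ⇒ p(-2) = (1-p)(-6) ⇒ p = 3/4

P1 mixes 3/4 on A; P2 mixes 3/7 on P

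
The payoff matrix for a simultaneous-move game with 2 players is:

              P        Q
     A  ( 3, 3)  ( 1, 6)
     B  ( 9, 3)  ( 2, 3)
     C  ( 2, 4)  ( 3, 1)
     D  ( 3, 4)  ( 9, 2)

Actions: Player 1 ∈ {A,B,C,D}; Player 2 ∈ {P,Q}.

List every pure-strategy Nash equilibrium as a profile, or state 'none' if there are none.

(A,P): not NE [P1→B gives 9>3; P2→Q gives 6>3]
(A,Q): not NE [P1→D gives 9>1]
(B,P): NE
(B,Q): not NE [P1→D gives 9>2]
(C,P): not NE [P1→B gives 9>2]
(C,Q): not NE [P1→D gives 9>3; P2→P gives 4>1]
(D,P): not NE [P1→B gives 9>3]
(D,Q): not NE [P2→P gives 4>2]

PSNE = {(B,P)}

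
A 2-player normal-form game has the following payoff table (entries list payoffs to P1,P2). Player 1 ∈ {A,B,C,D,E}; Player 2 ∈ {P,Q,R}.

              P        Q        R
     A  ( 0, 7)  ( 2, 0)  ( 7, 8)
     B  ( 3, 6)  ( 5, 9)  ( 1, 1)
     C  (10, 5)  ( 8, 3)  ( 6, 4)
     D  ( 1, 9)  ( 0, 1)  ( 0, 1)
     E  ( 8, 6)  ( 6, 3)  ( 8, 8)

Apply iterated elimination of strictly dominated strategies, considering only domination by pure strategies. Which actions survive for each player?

P1 drop A (E beats it: P:8>0 Q:6>2 R:8>7)
P1 drop B (C beats it: P:10>3 Q:8>5 R:6>1)
P1 drop D (C beats it: P:10>1 Q:8>0 R:6>0)
P2 drop Q (P beats it: C:5>3 E:6>3)
P1→{C,E} P2→{P,R}

Survivors P1:{C,E} P2:{P,R}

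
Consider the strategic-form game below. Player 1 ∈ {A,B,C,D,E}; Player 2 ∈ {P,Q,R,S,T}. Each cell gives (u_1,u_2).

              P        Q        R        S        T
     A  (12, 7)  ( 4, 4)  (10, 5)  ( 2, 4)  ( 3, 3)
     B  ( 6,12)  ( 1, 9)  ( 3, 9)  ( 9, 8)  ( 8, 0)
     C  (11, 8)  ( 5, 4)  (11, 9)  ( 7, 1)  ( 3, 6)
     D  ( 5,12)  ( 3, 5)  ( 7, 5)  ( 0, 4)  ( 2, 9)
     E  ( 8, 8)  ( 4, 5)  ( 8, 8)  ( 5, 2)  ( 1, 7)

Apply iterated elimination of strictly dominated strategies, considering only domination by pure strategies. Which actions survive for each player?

Remaining: P1:{A,C} P2:{P,R}

P1 drop D (A beats it: P:12>5 Q:4>3 R:10>7 S:2>0 T:3>2)
P1 drop E (C beats it: P:11>8 Q:5>4 R:11>8 S:7>5 T:3>1)
P2 drop Q (P beats it: A:7>4 B:12>9 C:8>4)
P2 drop S (P beats it: A:7>4 B:12>8 C:8>1)
P2 drop T (P beats it: A:7>3 B:12>0 C:8>6)
P1 drop B (A beats it: P:12>6 R:10>3)
P1→{A,C} P2→{P,R}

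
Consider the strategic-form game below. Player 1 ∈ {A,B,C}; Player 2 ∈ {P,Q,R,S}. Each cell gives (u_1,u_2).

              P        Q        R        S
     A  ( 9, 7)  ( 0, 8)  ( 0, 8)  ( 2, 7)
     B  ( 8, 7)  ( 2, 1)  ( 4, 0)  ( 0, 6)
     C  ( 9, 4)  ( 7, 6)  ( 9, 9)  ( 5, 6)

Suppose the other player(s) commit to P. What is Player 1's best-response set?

BR_1 = {A,C}

u_1(A vs P) = 9
u_1(B vs P) = 8
u_1(C vs P) = 9
max payoff 9 at {A,C}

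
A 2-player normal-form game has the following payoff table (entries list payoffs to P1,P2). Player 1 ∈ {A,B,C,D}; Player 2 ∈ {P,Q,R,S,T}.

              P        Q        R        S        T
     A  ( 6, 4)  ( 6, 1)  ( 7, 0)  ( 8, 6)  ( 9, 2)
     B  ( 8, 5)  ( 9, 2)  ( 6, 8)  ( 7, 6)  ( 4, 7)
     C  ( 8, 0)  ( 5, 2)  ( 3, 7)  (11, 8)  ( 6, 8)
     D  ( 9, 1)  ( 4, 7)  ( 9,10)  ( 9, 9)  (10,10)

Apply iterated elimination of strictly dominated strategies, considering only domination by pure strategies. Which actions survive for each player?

Remaining: P1:{C,D} P2:{R,S,T}

P2 drop P (S beats it: A:6>4 B:6>5 C:8>0 D:9>1)
P2 drop Q (S beats it: A:6>1 B:6>2 C:8>2 D:9>7)
P1 drop A (D beats it: R:9>7 S:9>8 T:10>9)
P1 drop B (D beats it: R:9>6 S:9>7 T:10>4)
P1→{C,D} P2→{R,S,T}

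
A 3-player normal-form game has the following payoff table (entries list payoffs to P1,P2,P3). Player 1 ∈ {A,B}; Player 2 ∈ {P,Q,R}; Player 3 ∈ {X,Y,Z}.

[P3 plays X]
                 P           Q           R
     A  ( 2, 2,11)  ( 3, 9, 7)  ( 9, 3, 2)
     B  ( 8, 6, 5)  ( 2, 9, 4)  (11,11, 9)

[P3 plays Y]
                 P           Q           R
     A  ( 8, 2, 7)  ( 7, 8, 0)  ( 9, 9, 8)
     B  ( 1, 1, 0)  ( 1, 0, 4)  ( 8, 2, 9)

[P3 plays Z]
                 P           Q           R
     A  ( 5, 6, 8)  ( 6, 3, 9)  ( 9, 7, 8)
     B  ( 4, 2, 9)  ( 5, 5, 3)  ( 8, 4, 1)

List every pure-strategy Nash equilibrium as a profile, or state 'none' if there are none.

PSNE = {(A,R,Y), (A,R,Z), (B,R,X)}

(A,P,X): not NE [P1→B gives 8>2; P2→Q gives 9>2]
(A,P,Y): not NE [P2→R gives 9>2; P3→X gives 11>7]
(A,P,Z): not NE [P2→R gives 7>6; P3→X gives 11>8]
(A,Q,X): not NE [P3→Z gives 9>7]
(A,Q,Y): not NE [P2→R gives 9>8; P3→Z gives 9>0]
(A,Q,Z): not NE [P2→R gives 7>3]
(A,R,X): not NE [P1→B gives 11>9; P2→Q gives 9>3; P3→Z gives 8>2]
(A,R,Y): NE
(A,R,Z): NE
(B,P,X): not NE [P2→R gives 11>6; P3→Z gives 9>5]
(B,P,Y): not NE [P1→A gives 8>1; P2→R gives 2>1; P3→Z gives 9>0]
(B,P,Z): not NE [P1→A gives 5>4; P2→Q gives 5>2]
(B,Q,X): not NE [P1→A gives 3>2; P2→R gives 11>9]
(B,Q,Y): not NE [P1→A gives 7>1; P2→R gives 2>0]
(B,Q,Z): not NE [P1→A gives 6>5; P3→Y gives 4>3]
(B,R,X): NE
(B,R,Y): not NE [P1→A gives 9>8]
(B,R,Z): not NE [P1→A gives 9>8; P2→Q gives 5>4; P3→Y gives 9>1]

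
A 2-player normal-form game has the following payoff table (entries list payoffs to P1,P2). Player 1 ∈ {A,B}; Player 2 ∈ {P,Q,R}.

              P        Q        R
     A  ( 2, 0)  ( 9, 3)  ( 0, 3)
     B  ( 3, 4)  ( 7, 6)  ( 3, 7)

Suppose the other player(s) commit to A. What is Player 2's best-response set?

BR_2 = {Q,R}

u_2(P vs A) = 0
u_2(Q vs A) = 3
u_2(R vs A) = 3
max payoff 3 at {Q,R}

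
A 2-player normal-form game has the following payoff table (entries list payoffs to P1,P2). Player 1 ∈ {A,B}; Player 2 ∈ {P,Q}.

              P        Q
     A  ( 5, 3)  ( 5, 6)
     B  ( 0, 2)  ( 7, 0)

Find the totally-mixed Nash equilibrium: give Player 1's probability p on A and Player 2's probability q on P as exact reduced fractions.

p=2/5, q=2/7

P1 indiff ⇒ q·5+(1-q)·5 = q·0+(1-q)·7 ⇒ q(5) = (1-q)(2) ⇒ q = 2/7
P2 indiff ⇒ p·3+(1-p)·2 = p·6+(1-p)·0 ⇒ p(-3) = (1-p)(-2) ⇒ p = 2/5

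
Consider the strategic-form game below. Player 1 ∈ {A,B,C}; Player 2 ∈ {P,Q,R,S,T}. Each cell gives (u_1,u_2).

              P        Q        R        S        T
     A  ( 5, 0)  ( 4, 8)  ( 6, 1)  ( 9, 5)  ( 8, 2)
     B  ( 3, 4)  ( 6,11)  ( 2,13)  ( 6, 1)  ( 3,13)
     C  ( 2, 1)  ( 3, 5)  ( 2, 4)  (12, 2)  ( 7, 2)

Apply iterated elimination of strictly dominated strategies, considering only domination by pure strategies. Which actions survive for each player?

Remaining: P1:{A,B} P2:{Q,R,T}

P2 drop P (Q beats it: A:8>0 B:11>4 C:5>1)
P2 drop S (Q beats it: A:8>5 B:11>1 C:5>2)
P1 drop C (A beats it: Q:4>3 R:6>2 T:8>7)
P1→{A,B} P2→{Q,R,T}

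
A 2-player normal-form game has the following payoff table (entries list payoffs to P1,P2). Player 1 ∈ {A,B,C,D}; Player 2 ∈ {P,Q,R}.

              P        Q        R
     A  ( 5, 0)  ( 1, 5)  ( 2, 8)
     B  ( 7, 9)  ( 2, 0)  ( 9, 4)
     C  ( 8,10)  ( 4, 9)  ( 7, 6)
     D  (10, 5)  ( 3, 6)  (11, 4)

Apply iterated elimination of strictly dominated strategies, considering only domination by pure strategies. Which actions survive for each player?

P1 drop A (B beats it: P:7>5 Q:2>1 R:9>2)
P1 drop B (D beats it: P:10>7 Q:3>2 R:11>9)
P2 drop R (P beats it: C:10>6 D:5>4)
P1→{C,D} P2→{P,Q}

Survivors P1:{C,D} P2:{P,Q}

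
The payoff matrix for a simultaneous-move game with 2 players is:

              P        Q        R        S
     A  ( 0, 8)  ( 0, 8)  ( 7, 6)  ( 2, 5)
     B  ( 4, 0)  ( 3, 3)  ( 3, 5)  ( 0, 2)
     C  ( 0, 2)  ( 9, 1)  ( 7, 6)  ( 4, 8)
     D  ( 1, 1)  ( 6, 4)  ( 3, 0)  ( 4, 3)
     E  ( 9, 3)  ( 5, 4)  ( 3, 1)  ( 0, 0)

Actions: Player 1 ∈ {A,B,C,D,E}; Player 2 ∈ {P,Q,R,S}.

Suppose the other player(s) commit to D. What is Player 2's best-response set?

u_2(P vs D) = 1
u_2(Q vs D) = 4
u_2(R vs D) = 0
u_2(S vs D) = 3
max payoff 4 at {Q}

BR_2 = {Q}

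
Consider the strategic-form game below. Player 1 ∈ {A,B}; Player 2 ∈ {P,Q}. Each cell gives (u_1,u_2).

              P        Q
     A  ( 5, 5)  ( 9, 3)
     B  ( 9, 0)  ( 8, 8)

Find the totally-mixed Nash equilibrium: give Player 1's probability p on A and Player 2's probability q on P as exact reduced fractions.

P1 indiff ⇒ q·5+(1-q)·9 = q·9+(1-q)·8 ⇒ q(-4) = (1-q)(-1) ⇒ q = 1/5
P2 indiff ⇒ p·5+(1-p)·0 = p·3+(1-p)·8 ⇒ p(2) = (1-p)(8) ⇒ p = 4/5

P1 mixes 4/5 on A; P2 mixes 1/5 on P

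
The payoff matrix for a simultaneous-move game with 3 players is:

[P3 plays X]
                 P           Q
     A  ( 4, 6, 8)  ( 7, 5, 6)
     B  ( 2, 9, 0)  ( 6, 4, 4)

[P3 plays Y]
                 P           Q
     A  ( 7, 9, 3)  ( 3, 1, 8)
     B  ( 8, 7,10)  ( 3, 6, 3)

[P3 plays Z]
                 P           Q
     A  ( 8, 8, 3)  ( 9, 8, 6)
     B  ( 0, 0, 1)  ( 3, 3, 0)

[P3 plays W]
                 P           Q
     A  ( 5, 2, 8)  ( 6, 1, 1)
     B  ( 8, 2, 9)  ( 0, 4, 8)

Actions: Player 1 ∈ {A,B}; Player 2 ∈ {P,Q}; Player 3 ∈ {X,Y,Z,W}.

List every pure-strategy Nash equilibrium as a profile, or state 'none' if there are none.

(A,P,X): NE
(A,P,Y): not NE [P1→B gives 8>7; P3→W gives 8>3]
(A,P,Z): not NE [P3→W gives 8>3]
(A,P,W): not NE [P1→B gives 8>5]
(A,Q,X): not NE [P2→P gives 6>5; P3→Y gives 8>6]
(A,Q,Y): not NE [P2→P gives 9>1]
(A,Q,Z): not NE [P3→Y gives 8>6]
(A,Q,W): not NE [P2→P gives 2>1; P3→Y gives 8>1]
(B,P,X): not NE [P1→A gives 4>2; P3→Y gives 10>0]
(B,P,Y): NE
(B,P,Z): not NE [P1→A gives 8>0; P2→Q gives 3>0; P3→Y gives 10>1]
(B,P,W): not NE [P2→Q gives 4>2; P3→Y gives 10>9]
(B,Q,X): not NE [P1→A gives 7>6; P2→P gives 9>4; P3→W gives 8>4]
(B,Q,Y): not NE [P2→P gives 7>6; P3→W gives 8>3]
(B,Q,Z): not NE [P1→A gives 9>3; P3→W gives 8>0]
(B,Q,W): not NE [P1→A gives 6>0]

Nash profiles: (A,P,X), (B,P,Y)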